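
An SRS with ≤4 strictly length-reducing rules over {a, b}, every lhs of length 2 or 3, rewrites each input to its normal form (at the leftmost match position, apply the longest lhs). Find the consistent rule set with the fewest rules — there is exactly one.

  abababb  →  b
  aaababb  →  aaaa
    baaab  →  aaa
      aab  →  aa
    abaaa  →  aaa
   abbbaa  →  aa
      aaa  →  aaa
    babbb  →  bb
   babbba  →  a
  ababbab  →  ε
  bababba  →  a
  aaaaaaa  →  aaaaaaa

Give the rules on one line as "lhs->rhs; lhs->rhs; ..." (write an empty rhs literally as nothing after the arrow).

  | abababb => ababb => abb => b
  | aaababb => aaaabb => aaaab => aaaa
  | baaab => aaab => aaa
  | aab => aa

aab->aa; ab->; ba->a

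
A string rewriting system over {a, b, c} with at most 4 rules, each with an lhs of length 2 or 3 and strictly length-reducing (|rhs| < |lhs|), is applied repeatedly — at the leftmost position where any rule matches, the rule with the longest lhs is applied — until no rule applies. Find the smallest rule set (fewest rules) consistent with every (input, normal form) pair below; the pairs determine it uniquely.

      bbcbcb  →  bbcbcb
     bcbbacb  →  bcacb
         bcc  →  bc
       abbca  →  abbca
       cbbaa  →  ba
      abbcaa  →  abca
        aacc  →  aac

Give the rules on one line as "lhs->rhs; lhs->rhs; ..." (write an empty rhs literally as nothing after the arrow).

bba->ca; caa->ba; cc->c

  | bbcbcb
  | bcbbacb => bccacb => bcacb
  | bcc => bc
  | abbca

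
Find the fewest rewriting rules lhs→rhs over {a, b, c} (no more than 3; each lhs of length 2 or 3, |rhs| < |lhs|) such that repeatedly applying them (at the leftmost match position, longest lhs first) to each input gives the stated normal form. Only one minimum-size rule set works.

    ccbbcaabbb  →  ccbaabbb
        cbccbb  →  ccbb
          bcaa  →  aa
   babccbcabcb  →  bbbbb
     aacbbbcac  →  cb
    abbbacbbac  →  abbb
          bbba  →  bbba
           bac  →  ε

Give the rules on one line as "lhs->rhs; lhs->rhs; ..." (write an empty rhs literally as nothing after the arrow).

abc->bb; ac->c; bc->

  | ccbbcaabbb => ccbaabbb
  | cbccbb => ccbb
  | bcaa => aa
  | babccbcabcb => bbbcbcabcb => bbbcabcb => bbabcb => bbbbb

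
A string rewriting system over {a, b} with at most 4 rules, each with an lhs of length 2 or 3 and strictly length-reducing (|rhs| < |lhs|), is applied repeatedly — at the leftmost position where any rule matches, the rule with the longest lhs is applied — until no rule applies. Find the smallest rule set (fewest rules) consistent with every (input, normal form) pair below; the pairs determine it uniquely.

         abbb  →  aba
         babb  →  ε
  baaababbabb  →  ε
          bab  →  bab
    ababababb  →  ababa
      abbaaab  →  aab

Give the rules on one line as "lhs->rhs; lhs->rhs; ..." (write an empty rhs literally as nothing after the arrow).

aaa->; baa->; bb->a; bbb->ba

  | abbb => aba
  | babb => baa => ε
  | baaababbabb => ababbabb => abaaabb => aabb => aaa => ε
  | bab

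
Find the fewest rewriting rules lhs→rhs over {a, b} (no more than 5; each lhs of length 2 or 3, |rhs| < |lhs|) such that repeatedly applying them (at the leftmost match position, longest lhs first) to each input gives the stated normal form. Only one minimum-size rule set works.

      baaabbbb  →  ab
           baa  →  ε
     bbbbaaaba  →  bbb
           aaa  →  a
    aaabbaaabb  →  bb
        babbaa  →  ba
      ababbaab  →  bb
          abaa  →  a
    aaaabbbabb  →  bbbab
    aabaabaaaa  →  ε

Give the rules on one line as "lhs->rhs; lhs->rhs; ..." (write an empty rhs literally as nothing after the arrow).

  | baaabbbb => abbbb => abbb => abb => ab
  | baa => ε
  | bbbbaaaba => bbbaba => bbb
  | aaa => a

aa->; aba->; abb->ab; baa->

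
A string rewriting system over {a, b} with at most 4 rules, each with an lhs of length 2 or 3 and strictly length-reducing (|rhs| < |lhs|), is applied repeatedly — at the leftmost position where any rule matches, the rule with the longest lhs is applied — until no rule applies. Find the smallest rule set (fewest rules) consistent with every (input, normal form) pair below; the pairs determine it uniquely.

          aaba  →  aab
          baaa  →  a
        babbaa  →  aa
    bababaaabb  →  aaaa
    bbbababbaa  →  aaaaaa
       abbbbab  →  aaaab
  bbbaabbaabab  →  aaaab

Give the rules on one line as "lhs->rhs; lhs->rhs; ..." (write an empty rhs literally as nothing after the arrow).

  | aaba => aab
  | baaa => a
  | babbaa => baaaa => aa
  | bababaaabb => babbaaabb => baaaaabb => aaabb => aaaa

aba->ab; baa->; bb->a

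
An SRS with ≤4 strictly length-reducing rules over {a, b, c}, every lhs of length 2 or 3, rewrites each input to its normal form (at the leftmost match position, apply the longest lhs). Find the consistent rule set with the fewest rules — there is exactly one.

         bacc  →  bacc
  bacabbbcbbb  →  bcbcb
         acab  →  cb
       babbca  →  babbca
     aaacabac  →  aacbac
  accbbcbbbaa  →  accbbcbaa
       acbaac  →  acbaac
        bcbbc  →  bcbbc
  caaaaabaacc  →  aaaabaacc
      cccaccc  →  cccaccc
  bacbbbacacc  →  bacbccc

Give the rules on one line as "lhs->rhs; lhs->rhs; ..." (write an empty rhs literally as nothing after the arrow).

  | bacc
  | bacabbbcbbb => bcbbbcbbb => bcbcbbb => bcbcb
  | acab => cb
  | babbca

aca->c; bbb->b; caa->a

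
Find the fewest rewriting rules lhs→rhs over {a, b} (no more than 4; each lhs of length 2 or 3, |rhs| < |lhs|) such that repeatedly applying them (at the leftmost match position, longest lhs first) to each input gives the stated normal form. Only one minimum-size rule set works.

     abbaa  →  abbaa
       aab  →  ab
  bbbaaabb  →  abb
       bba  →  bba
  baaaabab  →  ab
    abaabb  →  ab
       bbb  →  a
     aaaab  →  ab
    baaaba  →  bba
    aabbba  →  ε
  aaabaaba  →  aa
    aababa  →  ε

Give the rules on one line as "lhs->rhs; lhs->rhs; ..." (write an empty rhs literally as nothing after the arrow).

  | abbaa
  | aab => ab
  | bbbaaabb => aaaabb => abb
  | bba

aaa->; aab->ab; bab->a; bbb->a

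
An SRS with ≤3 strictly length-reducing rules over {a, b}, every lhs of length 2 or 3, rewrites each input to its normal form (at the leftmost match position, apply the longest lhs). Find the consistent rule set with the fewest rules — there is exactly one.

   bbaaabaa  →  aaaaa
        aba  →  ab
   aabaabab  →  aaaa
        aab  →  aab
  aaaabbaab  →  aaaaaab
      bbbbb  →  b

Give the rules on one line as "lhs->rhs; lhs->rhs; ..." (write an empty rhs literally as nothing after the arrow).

ba->b; baa->aa; bb->

  | bbaaabaa => aaabaa => aaaaa
  | aba => ab
  | aabaabab => aaaabab => aaaabb => aaaa
  | aab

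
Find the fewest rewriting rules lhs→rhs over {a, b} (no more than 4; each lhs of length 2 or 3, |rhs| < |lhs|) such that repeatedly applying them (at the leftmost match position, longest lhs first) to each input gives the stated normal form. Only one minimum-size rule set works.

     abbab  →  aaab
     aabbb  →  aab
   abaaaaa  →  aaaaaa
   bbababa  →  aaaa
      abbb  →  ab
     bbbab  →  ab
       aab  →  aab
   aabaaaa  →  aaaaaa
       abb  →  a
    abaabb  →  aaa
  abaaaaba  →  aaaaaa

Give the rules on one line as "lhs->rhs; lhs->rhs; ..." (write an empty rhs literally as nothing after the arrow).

ba->a; bb->; bba->aa

  | abbab => aaab
  | aabbb => aab
  | abaaaaa => aaaaaa
  | bbababa => aababa => aaaba => aaaa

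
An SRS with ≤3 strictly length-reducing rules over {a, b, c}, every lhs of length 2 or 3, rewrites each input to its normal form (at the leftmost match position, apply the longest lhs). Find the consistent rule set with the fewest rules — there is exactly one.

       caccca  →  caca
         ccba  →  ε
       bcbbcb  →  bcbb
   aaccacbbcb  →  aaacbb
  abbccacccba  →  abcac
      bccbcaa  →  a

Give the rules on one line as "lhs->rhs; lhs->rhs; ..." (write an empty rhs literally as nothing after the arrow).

ba->; bbc->b; cc->

  | caccca => caca
  | ccba => ba => ε
  | bcbbcb => bcbb
  | aaccacbbcb => aaacbbcb => aaacbb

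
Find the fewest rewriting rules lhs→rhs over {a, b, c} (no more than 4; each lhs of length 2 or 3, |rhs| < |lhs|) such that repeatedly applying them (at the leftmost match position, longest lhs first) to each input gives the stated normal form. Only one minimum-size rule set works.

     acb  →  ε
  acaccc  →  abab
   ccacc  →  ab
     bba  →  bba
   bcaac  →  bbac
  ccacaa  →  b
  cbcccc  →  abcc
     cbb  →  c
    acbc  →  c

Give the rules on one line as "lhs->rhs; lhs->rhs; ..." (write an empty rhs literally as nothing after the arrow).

acb->; ca->b; cb->c; ccc->ab

  | acb => ε
  | acaccc => abccc => abab
  | ccacc => cbcc => ccc => ab
  | bba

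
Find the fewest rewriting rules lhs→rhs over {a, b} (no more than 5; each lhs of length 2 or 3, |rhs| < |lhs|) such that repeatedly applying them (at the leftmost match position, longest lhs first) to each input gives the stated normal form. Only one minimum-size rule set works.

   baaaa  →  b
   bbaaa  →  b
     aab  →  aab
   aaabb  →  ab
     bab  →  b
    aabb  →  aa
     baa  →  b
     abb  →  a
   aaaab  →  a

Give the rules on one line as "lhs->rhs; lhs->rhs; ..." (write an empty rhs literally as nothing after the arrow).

aaa->ab; abb->a; ba->b; bb->b

  | baaaa => baaa => baa => ba => b
  | bbaaa => baaa => baa => ba => b
  | aab
  | aaabb => abbb => ab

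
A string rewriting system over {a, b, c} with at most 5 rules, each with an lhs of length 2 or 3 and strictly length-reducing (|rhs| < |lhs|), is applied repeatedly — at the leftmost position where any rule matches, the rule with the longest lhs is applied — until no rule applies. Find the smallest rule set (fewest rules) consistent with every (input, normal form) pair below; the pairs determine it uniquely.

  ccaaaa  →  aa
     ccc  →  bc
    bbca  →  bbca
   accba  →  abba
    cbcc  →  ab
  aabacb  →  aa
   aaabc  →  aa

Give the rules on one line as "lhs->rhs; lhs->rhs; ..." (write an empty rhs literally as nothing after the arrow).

abc->; baa->; cb->a; cc->b

  | ccaaaa => baaaa => aa
  | ccc => bc
  | bbca
  | accba => abba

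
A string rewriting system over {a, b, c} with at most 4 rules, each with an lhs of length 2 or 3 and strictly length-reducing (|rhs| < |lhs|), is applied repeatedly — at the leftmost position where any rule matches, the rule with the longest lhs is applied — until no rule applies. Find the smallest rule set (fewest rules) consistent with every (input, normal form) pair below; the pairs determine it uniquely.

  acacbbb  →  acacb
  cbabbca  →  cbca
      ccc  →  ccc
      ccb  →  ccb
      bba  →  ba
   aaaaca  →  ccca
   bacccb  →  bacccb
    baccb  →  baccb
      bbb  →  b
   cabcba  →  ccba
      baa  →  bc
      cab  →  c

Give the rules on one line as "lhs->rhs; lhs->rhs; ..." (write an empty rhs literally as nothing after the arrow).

aa->c; ab->; bb->b

  | acacbbb => acacbb => acacb
  | cbabbca => cbbca => cbca
  | ccc
  | ccb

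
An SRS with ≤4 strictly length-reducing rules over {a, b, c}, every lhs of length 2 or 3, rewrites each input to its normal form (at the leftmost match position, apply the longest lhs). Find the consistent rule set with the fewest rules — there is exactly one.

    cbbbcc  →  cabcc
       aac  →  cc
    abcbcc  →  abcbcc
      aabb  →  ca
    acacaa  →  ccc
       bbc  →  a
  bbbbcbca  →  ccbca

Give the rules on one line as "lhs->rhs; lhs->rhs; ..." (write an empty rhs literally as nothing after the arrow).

aa->c; ac->a; bb->a

  | cbbbcc => cabcc
  | aac => cc
  | abcbcc
  | aabb => cbb => ca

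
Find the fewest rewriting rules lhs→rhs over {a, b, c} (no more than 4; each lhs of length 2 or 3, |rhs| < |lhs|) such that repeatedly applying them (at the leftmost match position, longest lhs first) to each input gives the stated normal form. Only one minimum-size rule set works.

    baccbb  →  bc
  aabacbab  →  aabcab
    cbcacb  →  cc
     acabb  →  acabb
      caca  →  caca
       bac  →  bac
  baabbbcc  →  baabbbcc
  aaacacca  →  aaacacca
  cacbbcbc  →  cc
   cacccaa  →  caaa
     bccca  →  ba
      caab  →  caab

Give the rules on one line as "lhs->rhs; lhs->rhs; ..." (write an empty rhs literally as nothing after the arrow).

acb->c; cb->; ccc->

  | baccbb => bacb => bc
  | aabacbab => aabcab
  | cbcacb => cacb => cc
  | acabb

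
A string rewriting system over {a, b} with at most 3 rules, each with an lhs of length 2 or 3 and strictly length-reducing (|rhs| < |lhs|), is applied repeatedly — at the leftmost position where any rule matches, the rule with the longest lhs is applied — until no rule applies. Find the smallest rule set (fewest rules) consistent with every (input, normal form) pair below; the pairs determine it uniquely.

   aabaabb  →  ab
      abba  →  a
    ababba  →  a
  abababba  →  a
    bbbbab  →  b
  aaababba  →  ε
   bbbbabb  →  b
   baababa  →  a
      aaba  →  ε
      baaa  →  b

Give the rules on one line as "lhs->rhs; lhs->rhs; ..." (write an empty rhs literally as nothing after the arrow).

aa->b; ba->; bb->b

  | aabaabb => bbaabb => baabb => abb => ab
  | abba => aba => a
  | ababba => abba => aba => a
  | abababba => ababba => abba => aba => a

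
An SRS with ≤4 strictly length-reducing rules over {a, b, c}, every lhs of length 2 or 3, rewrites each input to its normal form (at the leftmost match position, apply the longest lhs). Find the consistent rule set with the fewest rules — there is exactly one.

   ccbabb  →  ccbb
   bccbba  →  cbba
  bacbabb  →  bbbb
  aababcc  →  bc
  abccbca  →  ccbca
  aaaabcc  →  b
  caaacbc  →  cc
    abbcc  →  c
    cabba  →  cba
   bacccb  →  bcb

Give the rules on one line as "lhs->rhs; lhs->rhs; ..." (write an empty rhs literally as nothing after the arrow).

  | ccbabb => ccbb
  | bccbba => cbba
  | bacbabb => bbbabb => bbbb
  | aababcc => aabcc => acc => bc

ab->; ac->b; bcc->c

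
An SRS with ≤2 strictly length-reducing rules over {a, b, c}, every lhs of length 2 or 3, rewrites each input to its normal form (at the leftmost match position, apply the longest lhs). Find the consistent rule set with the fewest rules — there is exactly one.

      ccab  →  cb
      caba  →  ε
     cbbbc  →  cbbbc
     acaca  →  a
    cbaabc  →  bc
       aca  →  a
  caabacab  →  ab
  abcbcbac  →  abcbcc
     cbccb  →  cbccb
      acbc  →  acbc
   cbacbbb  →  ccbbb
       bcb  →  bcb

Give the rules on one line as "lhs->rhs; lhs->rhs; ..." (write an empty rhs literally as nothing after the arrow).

ba->; ca->

  | ccab => cb
  | caba => ba => ε
  | cbbbc
  | acaca => aca => a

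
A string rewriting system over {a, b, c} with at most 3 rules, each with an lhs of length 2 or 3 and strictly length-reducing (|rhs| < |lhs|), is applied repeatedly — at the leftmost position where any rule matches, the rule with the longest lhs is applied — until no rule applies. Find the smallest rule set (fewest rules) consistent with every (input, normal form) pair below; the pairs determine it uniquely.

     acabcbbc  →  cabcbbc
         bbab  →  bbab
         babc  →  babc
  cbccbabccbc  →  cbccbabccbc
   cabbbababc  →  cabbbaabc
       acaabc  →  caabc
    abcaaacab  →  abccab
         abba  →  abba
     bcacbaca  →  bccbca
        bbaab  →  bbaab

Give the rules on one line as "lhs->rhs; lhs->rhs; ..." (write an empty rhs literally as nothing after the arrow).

  | acabcbbc => cabcbbc
  | bbab
  | babc
  | cbccbabccbc

aba->aa; ac->c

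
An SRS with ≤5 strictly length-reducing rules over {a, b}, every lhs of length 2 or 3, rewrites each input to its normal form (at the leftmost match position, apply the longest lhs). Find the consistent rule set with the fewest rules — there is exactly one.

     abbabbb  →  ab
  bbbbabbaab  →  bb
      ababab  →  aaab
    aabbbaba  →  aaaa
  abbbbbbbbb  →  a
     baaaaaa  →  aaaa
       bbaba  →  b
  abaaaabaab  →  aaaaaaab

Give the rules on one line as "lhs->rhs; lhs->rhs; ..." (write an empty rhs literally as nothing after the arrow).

  | abbabbb => abbbb => ab
  | bbbbabbaab => babbaab => bbaab => bb
  | ababab => aabab => aaab
  | aabbbaba => aaaba => aaaa

aba->aa; ba->; baa->; bbb->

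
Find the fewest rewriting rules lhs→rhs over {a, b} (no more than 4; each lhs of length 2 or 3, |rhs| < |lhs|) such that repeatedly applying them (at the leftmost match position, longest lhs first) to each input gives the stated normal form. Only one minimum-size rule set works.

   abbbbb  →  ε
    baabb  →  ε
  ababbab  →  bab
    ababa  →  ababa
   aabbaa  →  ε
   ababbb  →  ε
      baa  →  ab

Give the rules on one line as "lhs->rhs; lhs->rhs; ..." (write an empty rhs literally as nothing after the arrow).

aa->; abb->b; baa->ab; bb->

  | abbbbb => bbbb => bb => ε
  | baabb => abbb => bb => ε
  | ababbab => abbab => bab
  | ababa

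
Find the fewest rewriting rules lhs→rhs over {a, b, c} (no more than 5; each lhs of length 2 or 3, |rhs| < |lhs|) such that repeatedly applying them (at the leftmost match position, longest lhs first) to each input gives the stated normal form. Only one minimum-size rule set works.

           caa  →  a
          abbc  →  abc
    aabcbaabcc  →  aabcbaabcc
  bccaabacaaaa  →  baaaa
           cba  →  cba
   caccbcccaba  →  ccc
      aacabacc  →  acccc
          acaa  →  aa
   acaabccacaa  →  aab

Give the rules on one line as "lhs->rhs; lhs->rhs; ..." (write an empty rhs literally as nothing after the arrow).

aba->cc; bb->b; ca->; ccb->cc

  | caa => a
  | abbc => abc
  | aabcbaabcc
  | bccaabacaaaa => bcabacaaaa => bbacaaaa => bacaaaa => baaaa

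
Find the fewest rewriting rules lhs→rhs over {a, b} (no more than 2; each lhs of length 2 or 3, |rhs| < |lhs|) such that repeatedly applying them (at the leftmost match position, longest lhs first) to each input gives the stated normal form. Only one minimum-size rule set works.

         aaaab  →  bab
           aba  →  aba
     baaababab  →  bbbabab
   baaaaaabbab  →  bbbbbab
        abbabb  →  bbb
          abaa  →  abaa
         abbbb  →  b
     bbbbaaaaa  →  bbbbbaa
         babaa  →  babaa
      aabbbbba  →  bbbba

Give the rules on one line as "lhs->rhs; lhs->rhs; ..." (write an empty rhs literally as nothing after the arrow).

  | aaaab => bab
  | aba
  | baaababab => bbbabab
  | baaaaaabbab => bbaaabbab => bbbbbab

aaa->b; abb->aa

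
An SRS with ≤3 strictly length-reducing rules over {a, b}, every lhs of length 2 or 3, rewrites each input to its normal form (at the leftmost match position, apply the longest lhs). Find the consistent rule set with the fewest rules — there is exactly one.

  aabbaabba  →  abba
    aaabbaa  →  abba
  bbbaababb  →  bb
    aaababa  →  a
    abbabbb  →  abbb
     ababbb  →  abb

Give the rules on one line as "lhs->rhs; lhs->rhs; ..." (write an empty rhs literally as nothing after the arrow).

aa->a; bab->

  | aabbaabba => abbaabba => abbabba => abba
  | aaabbaa => aabbaa => abbaa => abba
  | bbbaababb => bbbababb => bbabb => bb
  | aaababa => aababa => ababa => aa => a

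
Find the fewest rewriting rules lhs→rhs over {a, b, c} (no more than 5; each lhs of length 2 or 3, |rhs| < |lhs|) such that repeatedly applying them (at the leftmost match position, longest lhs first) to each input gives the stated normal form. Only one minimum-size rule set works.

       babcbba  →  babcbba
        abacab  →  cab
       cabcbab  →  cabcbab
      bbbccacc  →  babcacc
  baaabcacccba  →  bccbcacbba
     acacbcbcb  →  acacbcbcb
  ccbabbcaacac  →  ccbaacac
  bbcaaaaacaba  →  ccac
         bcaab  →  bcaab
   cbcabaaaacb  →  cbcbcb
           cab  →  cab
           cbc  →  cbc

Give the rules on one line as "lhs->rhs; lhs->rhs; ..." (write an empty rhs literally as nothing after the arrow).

aaa->cc; aba->; bbc->ab; ccc->cb

  | babcbba
  | abacab => cab
  | cabcbab
  | bbbccacc => babcacc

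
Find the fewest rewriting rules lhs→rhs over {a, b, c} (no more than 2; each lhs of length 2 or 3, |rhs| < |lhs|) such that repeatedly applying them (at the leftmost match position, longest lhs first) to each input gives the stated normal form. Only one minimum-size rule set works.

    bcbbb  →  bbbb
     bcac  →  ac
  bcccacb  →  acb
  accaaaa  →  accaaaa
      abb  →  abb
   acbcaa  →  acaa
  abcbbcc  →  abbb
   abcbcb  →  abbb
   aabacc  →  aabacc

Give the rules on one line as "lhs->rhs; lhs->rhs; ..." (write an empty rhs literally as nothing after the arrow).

  | bcbbb => bbbb
  | bcac => ac
  | bcccacb => bccacb => bcacb => acb
  | accaaaa

bc->b; bca->a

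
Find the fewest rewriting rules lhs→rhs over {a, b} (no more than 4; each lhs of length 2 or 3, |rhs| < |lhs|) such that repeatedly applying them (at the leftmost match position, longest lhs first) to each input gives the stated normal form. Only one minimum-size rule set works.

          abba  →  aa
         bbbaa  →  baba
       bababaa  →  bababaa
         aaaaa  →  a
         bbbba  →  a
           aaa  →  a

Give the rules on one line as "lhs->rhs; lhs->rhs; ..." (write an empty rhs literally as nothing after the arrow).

  | abba => aa
  | bbbaa => baba
  | bababaa
  | aaaaa => aaa => a

aaa->a; abb->a; bba->ab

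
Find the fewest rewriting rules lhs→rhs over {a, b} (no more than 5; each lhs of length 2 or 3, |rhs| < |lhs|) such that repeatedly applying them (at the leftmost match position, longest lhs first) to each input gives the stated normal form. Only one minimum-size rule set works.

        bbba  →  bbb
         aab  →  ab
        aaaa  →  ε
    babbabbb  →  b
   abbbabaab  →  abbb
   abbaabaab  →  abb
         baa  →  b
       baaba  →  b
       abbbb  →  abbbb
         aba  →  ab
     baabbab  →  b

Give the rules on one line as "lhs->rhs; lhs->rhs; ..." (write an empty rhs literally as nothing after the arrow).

  | bbba => bbb
  | aab => ab
  | aaaa => aa => ε
  | babbabbb => bababbb => baabbb => babbb => babb => bab => ba => b

aa->; aab->ab; ba->b; bab->ba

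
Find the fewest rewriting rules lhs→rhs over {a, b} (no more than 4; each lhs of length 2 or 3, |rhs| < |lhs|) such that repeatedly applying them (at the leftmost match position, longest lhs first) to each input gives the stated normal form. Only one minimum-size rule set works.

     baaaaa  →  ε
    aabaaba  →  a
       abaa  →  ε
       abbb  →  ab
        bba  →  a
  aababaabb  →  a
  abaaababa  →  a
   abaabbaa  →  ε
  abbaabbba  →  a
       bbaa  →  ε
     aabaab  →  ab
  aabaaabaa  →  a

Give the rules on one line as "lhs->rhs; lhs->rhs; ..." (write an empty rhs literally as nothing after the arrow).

  | baaaaa => aaaa => aa => ε
  | aabaaba => baaba => aba => a
  | abaa => aa => ε
  | abbb => ab

aa->; ba->; bb->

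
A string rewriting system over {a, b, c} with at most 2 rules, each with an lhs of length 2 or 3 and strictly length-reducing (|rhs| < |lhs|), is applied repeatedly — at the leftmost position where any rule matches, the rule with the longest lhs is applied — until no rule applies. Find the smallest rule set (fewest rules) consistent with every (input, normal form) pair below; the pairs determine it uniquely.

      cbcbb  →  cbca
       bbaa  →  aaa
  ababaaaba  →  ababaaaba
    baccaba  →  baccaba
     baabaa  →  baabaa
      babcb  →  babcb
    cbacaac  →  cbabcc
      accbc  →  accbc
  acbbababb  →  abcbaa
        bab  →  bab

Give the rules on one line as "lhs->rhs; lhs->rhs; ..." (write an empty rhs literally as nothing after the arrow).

bb->a; caa->bc

  | cbcbb => cbca
  | bbaa => aaa
  | ababaaaba
  | baccaba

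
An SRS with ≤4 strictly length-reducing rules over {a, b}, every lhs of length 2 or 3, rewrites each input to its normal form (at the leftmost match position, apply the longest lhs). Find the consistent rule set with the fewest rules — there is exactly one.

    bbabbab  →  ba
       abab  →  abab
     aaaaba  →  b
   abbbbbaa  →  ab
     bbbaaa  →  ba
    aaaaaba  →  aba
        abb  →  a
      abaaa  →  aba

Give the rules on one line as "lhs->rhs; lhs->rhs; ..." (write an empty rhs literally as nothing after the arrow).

  | bbabbab => abbab => aab => ba
  | abab
  | aaaaba => aaba => baa => b
  | abbbbbaa => abbbaa => abaa => ab

aa->; aab->ba; bb->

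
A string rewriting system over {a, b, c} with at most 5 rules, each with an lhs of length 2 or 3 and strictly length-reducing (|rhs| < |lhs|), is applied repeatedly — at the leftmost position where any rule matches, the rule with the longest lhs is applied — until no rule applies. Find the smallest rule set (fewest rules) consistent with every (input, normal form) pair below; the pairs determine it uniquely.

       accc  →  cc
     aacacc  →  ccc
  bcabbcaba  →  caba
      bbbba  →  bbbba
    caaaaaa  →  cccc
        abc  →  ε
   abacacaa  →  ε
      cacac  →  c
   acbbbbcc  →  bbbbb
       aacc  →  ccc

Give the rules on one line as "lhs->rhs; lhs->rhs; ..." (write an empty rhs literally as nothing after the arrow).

aa->c; ac->; bc->c; bcc->bb

  | accc => cc
  | aacacc => ccacc => ccc
  | bcabbcaba => cabbcaba => cabcaba => cacaba => caba
  | bbbba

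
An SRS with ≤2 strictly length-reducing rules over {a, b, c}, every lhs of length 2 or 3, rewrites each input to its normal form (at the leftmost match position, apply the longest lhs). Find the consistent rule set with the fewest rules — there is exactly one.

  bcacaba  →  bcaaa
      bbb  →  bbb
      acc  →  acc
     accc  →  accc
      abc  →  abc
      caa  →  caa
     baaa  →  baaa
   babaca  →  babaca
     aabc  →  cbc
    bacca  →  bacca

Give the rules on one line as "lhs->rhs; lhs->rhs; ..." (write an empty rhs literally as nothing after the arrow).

  | bcacaba => bcaaa
  | bbb
  | acc
  | accc

aab->cb; cab->a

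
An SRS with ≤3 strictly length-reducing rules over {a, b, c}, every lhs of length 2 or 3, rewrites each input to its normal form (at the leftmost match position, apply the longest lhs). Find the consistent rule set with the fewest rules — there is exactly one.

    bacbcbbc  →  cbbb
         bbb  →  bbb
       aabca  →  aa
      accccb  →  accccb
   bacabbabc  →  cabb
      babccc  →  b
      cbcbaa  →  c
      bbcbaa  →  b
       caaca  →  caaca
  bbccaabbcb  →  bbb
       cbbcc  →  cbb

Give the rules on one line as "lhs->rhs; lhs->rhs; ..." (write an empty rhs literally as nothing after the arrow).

  | bacbcbbc => cbcbbc => cbbbc => cbbb
  | bbb
  | aabca => aaba => aa
  | accccb

ba->; bc->b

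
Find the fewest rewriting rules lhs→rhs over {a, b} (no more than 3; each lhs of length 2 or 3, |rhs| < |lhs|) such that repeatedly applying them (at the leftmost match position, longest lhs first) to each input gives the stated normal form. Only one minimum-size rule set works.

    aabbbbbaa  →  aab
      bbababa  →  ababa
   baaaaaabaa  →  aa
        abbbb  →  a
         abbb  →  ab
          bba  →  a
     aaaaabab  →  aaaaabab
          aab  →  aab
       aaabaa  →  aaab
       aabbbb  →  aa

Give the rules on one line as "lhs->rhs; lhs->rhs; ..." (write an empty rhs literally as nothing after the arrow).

baa->b; bb->

  | aabbbbbaa => aabbbaa => aabaa => aab
  | bbababa => ababa
  | baaaaaabaa => baaaabaa => baabaa => bbaa => aa
  | abbbb => abb => a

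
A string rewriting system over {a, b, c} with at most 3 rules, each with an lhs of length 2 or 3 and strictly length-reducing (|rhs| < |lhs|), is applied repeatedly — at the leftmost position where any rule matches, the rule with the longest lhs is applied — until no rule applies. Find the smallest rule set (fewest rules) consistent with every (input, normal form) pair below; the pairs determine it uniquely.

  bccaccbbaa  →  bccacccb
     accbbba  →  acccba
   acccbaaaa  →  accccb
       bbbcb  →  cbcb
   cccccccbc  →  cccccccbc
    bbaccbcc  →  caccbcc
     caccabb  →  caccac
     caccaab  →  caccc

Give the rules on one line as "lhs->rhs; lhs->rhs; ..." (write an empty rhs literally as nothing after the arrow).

  | bccaccbbaa => bccacccaa => bccacccb
  | accbbba => acccba
  | acccbaaaa => acccbbaa => accccaa => accccb
  | bbbcb => cbcb

aa->b; bb->c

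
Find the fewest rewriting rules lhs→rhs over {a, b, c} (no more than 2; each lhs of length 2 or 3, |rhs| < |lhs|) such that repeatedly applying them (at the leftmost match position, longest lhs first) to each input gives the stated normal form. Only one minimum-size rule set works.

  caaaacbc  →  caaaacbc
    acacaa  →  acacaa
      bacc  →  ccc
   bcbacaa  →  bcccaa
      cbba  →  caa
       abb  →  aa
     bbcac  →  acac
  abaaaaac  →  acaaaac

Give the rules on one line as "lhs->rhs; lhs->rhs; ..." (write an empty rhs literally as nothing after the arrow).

ba->c; bb->a

  | caaaacbc
  | acacaa
  | bacc => ccc
  | bcbacaa => bcccaa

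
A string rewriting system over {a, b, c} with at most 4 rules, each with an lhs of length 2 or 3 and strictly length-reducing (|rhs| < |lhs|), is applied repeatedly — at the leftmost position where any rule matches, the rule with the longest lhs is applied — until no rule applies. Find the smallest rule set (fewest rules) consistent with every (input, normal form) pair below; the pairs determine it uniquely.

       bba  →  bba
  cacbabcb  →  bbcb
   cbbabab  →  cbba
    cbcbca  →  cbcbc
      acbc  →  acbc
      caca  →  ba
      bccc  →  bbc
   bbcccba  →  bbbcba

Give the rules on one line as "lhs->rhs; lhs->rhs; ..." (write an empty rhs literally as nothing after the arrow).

  | bba
  | cacbabcb => ccbabcb => bbabcb => bbcb
  | cbbabab => cbbaab => cbba
  | cbcbca => cbcbc

ab->; aba->aa; ca->c; cc->b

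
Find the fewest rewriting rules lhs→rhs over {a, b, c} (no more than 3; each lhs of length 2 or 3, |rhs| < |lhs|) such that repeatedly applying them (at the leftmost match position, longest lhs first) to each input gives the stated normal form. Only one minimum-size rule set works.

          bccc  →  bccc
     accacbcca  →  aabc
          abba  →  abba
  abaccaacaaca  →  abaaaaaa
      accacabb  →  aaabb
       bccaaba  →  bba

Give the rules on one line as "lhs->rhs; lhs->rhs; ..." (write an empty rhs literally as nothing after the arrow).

ac->a; ca->

  | bccc
  | accacbcca => acacbcca => aacbcca => aabcca => aabc
  | abba
  | abaccaacaaca => abacaacaaca => abaaacaaca => abaaaaaca => abaaaaaa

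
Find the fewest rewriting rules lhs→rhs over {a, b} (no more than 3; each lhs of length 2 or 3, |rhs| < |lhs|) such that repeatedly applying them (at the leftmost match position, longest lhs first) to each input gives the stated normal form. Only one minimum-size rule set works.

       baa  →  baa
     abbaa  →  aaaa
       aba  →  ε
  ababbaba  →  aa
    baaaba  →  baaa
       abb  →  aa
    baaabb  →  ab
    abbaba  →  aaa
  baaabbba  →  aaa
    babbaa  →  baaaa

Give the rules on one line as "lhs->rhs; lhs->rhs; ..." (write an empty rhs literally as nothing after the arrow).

aab->bb; aba->; bb->a

  | baa
  | abbaa => aaaa
  | aba => ε
  | ababbaba => bbaba => aaba => bba => aa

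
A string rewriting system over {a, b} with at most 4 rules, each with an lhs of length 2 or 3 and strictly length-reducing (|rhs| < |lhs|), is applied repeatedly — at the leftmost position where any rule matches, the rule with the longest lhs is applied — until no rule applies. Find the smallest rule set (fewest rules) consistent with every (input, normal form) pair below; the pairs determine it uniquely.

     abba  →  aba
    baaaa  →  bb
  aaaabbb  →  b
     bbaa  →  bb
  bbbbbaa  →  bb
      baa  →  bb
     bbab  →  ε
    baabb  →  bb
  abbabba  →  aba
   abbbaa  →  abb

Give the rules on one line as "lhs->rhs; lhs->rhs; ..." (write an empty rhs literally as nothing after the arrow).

aa->b; bab->; bba->ba; bbb->b

  | abba => aba
  | baaaa => bbaa => baa => bb
  | aaaabbb => baabbb => bbbbb => bbb => b
  | bbaa => baa => bb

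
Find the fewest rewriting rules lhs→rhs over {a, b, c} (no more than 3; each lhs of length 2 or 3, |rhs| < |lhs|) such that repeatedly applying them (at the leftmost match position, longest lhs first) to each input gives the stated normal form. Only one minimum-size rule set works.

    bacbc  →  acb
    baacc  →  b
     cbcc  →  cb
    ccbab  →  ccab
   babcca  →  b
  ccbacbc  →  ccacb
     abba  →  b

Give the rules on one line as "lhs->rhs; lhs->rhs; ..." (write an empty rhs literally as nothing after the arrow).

aa->b; ba->a; bc->b

  | bacbc => acbc => acb
  | baacc => aacc => bcc => bc => b
  | cbcc => cbc => cb
  | ccbab => ccab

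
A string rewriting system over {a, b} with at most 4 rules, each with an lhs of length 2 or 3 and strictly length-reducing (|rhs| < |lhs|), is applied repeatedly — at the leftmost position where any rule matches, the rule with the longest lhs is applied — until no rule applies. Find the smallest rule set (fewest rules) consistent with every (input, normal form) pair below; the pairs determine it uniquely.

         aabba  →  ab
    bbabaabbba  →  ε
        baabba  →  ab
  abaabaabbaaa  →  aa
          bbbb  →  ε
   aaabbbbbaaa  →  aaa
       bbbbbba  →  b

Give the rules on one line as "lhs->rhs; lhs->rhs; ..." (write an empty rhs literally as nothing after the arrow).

  | aabba => abba => ab
  | bbabaabbba => bbaabbba => babbba => bbba => ba => ε
  | baabba => abba => ab
  | abaabaabbaaa => aabaabbaaa => abaabbaaa => aabbaaa => abbaaa => abaa => aa

aab->ab; ba->; bb->; bba->b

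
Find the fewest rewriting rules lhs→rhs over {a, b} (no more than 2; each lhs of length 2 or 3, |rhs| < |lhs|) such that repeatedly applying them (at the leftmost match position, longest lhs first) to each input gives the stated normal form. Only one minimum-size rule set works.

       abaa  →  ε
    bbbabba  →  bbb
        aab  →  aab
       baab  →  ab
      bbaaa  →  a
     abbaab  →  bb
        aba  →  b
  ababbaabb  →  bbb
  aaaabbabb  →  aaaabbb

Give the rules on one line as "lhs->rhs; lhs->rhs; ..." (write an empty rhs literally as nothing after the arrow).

  | abaa => ba => ε
  | bbbabba => bbbba => bbb
  | aab
  | baab => ab

aba->b; ba->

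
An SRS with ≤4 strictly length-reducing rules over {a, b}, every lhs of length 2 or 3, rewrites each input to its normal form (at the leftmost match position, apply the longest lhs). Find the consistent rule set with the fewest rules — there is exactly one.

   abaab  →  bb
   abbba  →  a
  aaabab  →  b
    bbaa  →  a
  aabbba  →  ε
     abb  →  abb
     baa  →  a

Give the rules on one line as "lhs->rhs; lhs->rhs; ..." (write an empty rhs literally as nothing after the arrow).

aa->b; ba->; bba->ba

  | abaab => aab => bb
  | abbba => abba => aba => a
  | aaabab => babab => bab => b
  | bbaa => baa => a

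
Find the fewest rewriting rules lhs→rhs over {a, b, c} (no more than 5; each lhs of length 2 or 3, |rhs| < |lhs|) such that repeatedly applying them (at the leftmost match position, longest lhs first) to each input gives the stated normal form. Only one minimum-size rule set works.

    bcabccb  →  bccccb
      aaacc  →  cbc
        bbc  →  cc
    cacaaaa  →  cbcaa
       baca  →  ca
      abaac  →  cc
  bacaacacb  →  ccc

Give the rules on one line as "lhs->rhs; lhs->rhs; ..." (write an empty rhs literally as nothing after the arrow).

aaa->ca; ab->c; ac->b; bb->c

  | bcabccb => bccccb
  | aaacc => cacc => cbc
  | bbc => cc
  | cacaaaa => cbaaaa => cbcaa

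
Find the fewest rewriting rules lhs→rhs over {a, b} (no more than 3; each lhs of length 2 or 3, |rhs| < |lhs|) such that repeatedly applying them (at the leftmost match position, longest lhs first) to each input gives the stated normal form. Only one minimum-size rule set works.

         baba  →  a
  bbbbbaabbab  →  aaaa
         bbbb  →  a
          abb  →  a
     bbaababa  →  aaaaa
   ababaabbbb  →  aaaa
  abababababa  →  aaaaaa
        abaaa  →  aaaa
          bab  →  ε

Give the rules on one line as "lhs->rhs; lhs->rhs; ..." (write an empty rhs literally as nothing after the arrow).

  | baba => a
  | bbbbbaabbab => abbbaabbab => abbaabbab => abaabbab => aaabbab => aaabab => aaaab => aaaa
  | bbbb => abb => ab => a
  | abb => ab => a

ab->a; bab->; bb->a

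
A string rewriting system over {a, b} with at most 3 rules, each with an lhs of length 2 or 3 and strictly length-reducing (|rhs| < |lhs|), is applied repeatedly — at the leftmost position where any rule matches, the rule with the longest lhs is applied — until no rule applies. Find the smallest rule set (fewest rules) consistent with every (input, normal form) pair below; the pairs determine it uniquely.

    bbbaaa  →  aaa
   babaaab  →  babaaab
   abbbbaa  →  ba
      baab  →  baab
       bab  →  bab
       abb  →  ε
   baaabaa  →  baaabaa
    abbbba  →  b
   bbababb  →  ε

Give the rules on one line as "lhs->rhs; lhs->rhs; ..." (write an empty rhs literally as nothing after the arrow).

abb->; bba->b; bbb->

  | bbbaaa => aaa
  | babaaab
  | abbbbaa => bbaa => ba
  | baab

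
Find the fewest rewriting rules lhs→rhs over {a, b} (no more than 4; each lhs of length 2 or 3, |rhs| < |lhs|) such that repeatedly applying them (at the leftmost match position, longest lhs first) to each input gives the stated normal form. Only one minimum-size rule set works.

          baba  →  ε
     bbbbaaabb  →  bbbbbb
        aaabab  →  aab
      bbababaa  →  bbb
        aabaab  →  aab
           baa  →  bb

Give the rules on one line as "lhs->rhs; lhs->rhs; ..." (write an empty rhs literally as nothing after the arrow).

aba->; ba->; baa->bb

  | baba => ba => ε
  | bbbbaaabb => bbbbbabb => bbbbbb
  | aaabab => aab
  | bbababaa => bbabaa => bbaa => bbb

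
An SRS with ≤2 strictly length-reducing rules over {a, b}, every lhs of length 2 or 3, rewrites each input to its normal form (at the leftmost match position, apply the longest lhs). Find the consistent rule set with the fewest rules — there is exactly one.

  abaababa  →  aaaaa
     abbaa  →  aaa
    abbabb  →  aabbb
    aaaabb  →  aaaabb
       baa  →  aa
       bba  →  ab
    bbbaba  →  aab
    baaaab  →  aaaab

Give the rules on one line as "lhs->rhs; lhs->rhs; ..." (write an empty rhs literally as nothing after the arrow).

  | abaababa => aaababa => aaaaba => aaaaa
  | abbaa => aaba => aaa
  | abbabb => aabbb
  | aaaabb

ba->a; bba->ab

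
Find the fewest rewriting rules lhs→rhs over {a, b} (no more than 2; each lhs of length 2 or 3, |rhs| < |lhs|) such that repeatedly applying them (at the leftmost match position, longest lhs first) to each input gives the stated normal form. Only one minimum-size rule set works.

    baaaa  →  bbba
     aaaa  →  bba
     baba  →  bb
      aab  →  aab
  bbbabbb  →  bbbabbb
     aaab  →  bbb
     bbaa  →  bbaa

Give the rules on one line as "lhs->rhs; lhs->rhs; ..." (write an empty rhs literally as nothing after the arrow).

  | baaaa => bbba
  | aaaa => bba
  | baba => bb
  | aab

aaa->bb; aba->b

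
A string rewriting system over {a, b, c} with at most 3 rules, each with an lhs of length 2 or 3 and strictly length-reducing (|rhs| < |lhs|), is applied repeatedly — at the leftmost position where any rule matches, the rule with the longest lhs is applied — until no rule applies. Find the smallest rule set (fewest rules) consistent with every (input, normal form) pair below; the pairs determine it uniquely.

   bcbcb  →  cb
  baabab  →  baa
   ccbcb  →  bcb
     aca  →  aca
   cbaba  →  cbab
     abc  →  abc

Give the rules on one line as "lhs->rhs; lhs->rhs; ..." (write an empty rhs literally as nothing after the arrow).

  | bcbcb => bbcb => cb
  | baabab => baabb => baa
  | ccbcb => cbcb => bcb
  | aca

aba->ab; bb->; cbc->bc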